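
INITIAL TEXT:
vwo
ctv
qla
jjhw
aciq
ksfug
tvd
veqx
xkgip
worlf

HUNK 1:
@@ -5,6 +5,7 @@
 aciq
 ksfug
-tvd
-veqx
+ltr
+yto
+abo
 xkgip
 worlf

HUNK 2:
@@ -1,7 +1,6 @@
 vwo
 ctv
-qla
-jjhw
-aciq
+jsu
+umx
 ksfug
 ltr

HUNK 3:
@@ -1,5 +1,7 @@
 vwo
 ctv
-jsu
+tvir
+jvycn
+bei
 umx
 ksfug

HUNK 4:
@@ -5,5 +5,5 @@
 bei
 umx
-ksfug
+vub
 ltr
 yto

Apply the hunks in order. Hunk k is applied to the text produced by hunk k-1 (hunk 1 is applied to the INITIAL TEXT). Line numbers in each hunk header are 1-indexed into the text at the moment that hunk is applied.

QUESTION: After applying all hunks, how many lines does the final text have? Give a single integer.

Hunk 1: at line 5 remove [tvd,veqx] add [ltr,yto,abo] -> 11 lines: vwo ctv qla jjhw aciq ksfug ltr yto abo xkgip worlf
Hunk 2: at line 1 remove [qla,jjhw,aciq] add [jsu,umx] -> 10 lines: vwo ctv jsu umx ksfug ltr yto abo xkgip worlf
Hunk 3: at line 1 remove [jsu] add [tvir,jvycn,bei] -> 12 lines: vwo ctv tvir jvycn bei umx ksfug ltr yto abo xkgip worlf
Hunk 4: at line 5 remove [ksfug] add [vub] -> 12 lines: vwo ctv tvir jvycn bei umx vub ltr yto abo xkgip worlf
Final line count: 12

Answer: 12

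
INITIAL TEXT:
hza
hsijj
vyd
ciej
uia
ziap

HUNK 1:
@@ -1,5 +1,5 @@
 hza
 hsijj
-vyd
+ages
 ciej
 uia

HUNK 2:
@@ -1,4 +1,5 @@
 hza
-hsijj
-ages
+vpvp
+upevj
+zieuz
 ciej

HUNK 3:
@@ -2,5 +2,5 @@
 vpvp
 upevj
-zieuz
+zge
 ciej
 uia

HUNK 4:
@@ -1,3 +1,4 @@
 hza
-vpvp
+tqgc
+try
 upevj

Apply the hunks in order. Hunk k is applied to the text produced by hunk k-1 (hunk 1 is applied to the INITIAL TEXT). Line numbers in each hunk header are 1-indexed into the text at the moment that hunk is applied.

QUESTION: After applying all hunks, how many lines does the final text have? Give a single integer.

Hunk 1: at line 1 remove [vyd] add [ages] -> 6 lines: hza hsijj ages ciej uia ziap
Hunk 2: at line 1 remove [hsijj,ages] add [vpvp,upevj,zieuz] -> 7 lines: hza vpvp upevj zieuz ciej uia ziap
Hunk 3: at line 2 remove [zieuz] add [zge] -> 7 lines: hza vpvp upevj zge ciej uia ziap
Hunk 4: at line 1 remove [vpvp] add [tqgc,try] -> 8 lines: hza tqgc try upevj zge ciej uia ziap
Final line count: 8

Answer: 8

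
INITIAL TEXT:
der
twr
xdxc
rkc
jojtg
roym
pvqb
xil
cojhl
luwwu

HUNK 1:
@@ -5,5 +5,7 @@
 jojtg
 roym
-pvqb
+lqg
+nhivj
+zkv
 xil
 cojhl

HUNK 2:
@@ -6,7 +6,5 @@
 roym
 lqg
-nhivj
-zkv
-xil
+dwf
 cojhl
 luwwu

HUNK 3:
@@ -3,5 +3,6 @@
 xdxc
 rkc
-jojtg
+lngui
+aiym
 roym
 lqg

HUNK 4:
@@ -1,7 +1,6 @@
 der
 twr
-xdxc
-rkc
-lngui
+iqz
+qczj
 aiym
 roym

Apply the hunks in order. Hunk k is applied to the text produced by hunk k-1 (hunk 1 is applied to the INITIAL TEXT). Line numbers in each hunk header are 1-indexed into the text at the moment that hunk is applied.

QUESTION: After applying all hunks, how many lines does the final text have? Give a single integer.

Hunk 1: at line 5 remove [pvqb] add [lqg,nhivj,zkv] -> 12 lines: der twr xdxc rkc jojtg roym lqg nhivj zkv xil cojhl luwwu
Hunk 2: at line 6 remove [nhivj,zkv,xil] add [dwf] -> 10 lines: der twr xdxc rkc jojtg roym lqg dwf cojhl luwwu
Hunk 3: at line 3 remove [jojtg] add [lngui,aiym] -> 11 lines: der twr xdxc rkc lngui aiym roym lqg dwf cojhl luwwu
Hunk 4: at line 1 remove [xdxc,rkc,lngui] add [iqz,qczj] -> 10 lines: der twr iqz qczj aiym roym lqg dwf cojhl luwwu
Final line count: 10

Answer: 10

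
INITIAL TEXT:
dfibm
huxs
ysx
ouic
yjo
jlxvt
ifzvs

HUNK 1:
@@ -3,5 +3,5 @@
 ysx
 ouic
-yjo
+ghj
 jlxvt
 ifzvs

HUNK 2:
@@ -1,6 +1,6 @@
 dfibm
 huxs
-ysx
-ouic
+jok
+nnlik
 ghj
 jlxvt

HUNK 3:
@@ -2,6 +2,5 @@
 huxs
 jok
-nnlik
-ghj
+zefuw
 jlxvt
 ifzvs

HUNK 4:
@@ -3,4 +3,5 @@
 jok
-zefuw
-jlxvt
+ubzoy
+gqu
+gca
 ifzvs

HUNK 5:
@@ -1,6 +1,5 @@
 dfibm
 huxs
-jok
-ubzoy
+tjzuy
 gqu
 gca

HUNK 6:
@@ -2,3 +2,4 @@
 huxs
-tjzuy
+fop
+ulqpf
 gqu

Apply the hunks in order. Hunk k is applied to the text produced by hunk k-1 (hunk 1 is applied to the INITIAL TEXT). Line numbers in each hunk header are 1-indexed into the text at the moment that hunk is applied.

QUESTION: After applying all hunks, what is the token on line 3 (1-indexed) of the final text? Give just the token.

Answer: fop

Derivation:
Hunk 1: at line 3 remove [yjo] add [ghj] -> 7 lines: dfibm huxs ysx ouic ghj jlxvt ifzvs
Hunk 2: at line 1 remove [ysx,ouic] add [jok,nnlik] -> 7 lines: dfibm huxs jok nnlik ghj jlxvt ifzvs
Hunk 3: at line 2 remove [nnlik,ghj] add [zefuw] -> 6 lines: dfibm huxs jok zefuw jlxvt ifzvs
Hunk 4: at line 3 remove [zefuw,jlxvt] add [ubzoy,gqu,gca] -> 7 lines: dfibm huxs jok ubzoy gqu gca ifzvs
Hunk 5: at line 1 remove [jok,ubzoy] add [tjzuy] -> 6 lines: dfibm huxs tjzuy gqu gca ifzvs
Hunk 6: at line 2 remove [tjzuy] add [fop,ulqpf] -> 7 lines: dfibm huxs fop ulqpf gqu gca ifzvs
Final line 3: fop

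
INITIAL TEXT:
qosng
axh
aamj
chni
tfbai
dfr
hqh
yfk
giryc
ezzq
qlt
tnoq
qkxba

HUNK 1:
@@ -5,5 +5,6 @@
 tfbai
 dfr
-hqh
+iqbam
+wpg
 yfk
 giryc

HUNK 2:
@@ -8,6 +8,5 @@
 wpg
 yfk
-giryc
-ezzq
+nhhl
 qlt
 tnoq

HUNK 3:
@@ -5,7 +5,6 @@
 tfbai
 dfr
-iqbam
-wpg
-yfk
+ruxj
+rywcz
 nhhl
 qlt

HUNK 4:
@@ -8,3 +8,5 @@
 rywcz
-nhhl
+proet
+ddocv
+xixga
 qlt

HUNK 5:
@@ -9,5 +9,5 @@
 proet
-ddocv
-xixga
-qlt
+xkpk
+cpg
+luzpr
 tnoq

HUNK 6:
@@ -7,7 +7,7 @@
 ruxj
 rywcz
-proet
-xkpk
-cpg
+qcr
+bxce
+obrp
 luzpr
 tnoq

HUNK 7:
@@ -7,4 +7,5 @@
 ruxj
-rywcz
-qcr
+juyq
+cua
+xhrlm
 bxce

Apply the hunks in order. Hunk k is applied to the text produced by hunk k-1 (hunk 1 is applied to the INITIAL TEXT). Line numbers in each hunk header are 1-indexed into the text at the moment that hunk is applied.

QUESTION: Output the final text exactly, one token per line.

Answer: qosng
axh
aamj
chni
tfbai
dfr
ruxj
juyq
cua
xhrlm
bxce
obrp
luzpr
tnoq
qkxba

Derivation:
Hunk 1: at line 5 remove [hqh] add [iqbam,wpg] -> 14 lines: qosng axh aamj chni tfbai dfr iqbam wpg yfk giryc ezzq qlt tnoq qkxba
Hunk 2: at line 8 remove [giryc,ezzq] add [nhhl] -> 13 lines: qosng axh aamj chni tfbai dfr iqbam wpg yfk nhhl qlt tnoq qkxba
Hunk 3: at line 5 remove [iqbam,wpg,yfk] add [ruxj,rywcz] -> 12 lines: qosng axh aamj chni tfbai dfr ruxj rywcz nhhl qlt tnoq qkxba
Hunk 4: at line 8 remove [nhhl] add [proet,ddocv,xixga] -> 14 lines: qosng axh aamj chni tfbai dfr ruxj rywcz proet ddocv xixga qlt tnoq qkxba
Hunk 5: at line 9 remove [ddocv,xixga,qlt] add [xkpk,cpg,luzpr] -> 14 lines: qosng axh aamj chni tfbai dfr ruxj rywcz proet xkpk cpg luzpr tnoq qkxba
Hunk 6: at line 7 remove [proet,xkpk,cpg] add [qcr,bxce,obrp] -> 14 lines: qosng axh aamj chni tfbai dfr ruxj rywcz qcr bxce obrp luzpr tnoq qkxba
Hunk 7: at line 7 remove [rywcz,qcr] add [juyq,cua,xhrlm] -> 15 lines: qosng axh aamj chni tfbai dfr ruxj juyq cua xhrlm bxce obrp luzpr tnoq qkxba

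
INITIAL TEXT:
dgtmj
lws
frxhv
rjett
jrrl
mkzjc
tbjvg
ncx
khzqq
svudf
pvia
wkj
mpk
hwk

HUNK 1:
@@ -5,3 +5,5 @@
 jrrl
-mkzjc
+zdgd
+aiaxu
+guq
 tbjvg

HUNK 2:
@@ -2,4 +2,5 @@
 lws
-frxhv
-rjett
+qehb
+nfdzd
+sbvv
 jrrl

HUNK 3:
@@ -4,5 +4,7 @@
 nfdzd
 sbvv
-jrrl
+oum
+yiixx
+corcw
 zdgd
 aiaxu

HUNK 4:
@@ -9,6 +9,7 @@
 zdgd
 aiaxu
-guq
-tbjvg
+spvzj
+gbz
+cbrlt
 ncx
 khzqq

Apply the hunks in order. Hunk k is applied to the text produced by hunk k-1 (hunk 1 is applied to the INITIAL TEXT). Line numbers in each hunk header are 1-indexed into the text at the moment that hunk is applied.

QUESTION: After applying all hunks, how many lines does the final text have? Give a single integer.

Hunk 1: at line 5 remove [mkzjc] add [zdgd,aiaxu,guq] -> 16 lines: dgtmj lws frxhv rjett jrrl zdgd aiaxu guq tbjvg ncx khzqq svudf pvia wkj mpk hwk
Hunk 2: at line 2 remove [frxhv,rjett] add [qehb,nfdzd,sbvv] -> 17 lines: dgtmj lws qehb nfdzd sbvv jrrl zdgd aiaxu guq tbjvg ncx khzqq svudf pvia wkj mpk hwk
Hunk 3: at line 4 remove [jrrl] add [oum,yiixx,corcw] -> 19 lines: dgtmj lws qehb nfdzd sbvv oum yiixx corcw zdgd aiaxu guq tbjvg ncx khzqq svudf pvia wkj mpk hwk
Hunk 4: at line 9 remove [guq,tbjvg] add [spvzj,gbz,cbrlt] -> 20 lines: dgtmj lws qehb nfdzd sbvv oum yiixx corcw zdgd aiaxu spvzj gbz cbrlt ncx khzqq svudf pvia wkj mpk hwk
Final line count: 20

Answer: 20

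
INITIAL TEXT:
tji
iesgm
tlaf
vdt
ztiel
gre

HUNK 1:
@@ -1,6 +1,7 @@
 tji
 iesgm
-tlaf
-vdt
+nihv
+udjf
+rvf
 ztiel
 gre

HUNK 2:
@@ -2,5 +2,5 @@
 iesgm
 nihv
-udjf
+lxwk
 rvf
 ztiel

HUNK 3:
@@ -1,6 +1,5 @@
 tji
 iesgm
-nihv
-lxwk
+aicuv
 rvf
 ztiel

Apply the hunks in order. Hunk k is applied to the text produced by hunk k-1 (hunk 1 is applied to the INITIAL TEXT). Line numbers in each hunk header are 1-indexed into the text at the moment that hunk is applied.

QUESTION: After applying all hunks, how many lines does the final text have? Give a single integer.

Hunk 1: at line 1 remove [tlaf,vdt] add [nihv,udjf,rvf] -> 7 lines: tji iesgm nihv udjf rvf ztiel gre
Hunk 2: at line 2 remove [udjf] add [lxwk] -> 7 lines: tji iesgm nihv lxwk rvf ztiel gre
Hunk 3: at line 1 remove [nihv,lxwk] add [aicuv] -> 6 lines: tji iesgm aicuv rvf ztiel gre
Final line count: 6

Answer: 6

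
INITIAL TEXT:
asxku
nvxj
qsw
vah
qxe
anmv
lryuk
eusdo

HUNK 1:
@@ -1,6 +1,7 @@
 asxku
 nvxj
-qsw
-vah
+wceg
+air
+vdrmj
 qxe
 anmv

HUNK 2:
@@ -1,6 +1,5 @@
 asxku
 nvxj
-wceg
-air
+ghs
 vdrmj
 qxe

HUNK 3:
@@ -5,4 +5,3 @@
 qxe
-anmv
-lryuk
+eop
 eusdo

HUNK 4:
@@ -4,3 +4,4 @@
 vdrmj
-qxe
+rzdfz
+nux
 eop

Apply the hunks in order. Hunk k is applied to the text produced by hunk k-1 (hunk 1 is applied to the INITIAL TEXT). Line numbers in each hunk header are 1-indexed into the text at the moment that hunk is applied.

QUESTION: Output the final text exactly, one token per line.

Hunk 1: at line 1 remove [qsw,vah] add [wceg,air,vdrmj] -> 9 lines: asxku nvxj wceg air vdrmj qxe anmv lryuk eusdo
Hunk 2: at line 1 remove [wceg,air] add [ghs] -> 8 lines: asxku nvxj ghs vdrmj qxe anmv lryuk eusdo
Hunk 3: at line 5 remove [anmv,lryuk] add [eop] -> 7 lines: asxku nvxj ghs vdrmj qxe eop eusdo
Hunk 4: at line 4 remove [qxe] add [rzdfz,nux] -> 8 lines: asxku nvxj ghs vdrmj rzdfz nux eop eusdo

Answer: asxku
nvxj
ghs
vdrmj
rzdfz
nux
eop
eusdo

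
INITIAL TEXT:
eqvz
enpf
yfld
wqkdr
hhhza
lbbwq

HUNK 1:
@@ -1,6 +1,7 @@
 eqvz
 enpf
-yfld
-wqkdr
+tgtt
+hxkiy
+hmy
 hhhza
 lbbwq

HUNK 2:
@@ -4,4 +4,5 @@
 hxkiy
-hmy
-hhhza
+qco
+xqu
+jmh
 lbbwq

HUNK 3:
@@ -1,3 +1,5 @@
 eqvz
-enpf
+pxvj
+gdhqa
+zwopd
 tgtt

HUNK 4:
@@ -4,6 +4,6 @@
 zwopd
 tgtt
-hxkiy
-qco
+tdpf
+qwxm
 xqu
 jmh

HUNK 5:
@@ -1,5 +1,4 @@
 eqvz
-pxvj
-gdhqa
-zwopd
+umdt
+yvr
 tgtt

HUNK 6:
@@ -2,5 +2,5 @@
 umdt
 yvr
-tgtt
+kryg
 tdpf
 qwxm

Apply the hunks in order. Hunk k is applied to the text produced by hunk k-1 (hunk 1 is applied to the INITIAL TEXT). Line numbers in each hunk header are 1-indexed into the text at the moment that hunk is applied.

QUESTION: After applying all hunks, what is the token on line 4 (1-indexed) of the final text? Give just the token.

Answer: kryg

Derivation:
Hunk 1: at line 1 remove [yfld,wqkdr] add [tgtt,hxkiy,hmy] -> 7 lines: eqvz enpf tgtt hxkiy hmy hhhza lbbwq
Hunk 2: at line 4 remove [hmy,hhhza] add [qco,xqu,jmh] -> 8 lines: eqvz enpf tgtt hxkiy qco xqu jmh lbbwq
Hunk 3: at line 1 remove [enpf] add [pxvj,gdhqa,zwopd] -> 10 lines: eqvz pxvj gdhqa zwopd tgtt hxkiy qco xqu jmh lbbwq
Hunk 4: at line 4 remove [hxkiy,qco] add [tdpf,qwxm] -> 10 lines: eqvz pxvj gdhqa zwopd tgtt tdpf qwxm xqu jmh lbbwq
Hunk 5: at line 1 remove [pxvj,gdhqa,zwopd] add [umdt,yvr] -> 9 lines: eqvz umdt yvr tgtt tdpf qwxm xqu jmh lbbwq
Hunk 6: at line 2 remove [tgtt] add [kryg] -> 9 lines: eqvz umdt yvr kryg tdpf qwxm xqu jmh lbbwq
Final line 4: kryg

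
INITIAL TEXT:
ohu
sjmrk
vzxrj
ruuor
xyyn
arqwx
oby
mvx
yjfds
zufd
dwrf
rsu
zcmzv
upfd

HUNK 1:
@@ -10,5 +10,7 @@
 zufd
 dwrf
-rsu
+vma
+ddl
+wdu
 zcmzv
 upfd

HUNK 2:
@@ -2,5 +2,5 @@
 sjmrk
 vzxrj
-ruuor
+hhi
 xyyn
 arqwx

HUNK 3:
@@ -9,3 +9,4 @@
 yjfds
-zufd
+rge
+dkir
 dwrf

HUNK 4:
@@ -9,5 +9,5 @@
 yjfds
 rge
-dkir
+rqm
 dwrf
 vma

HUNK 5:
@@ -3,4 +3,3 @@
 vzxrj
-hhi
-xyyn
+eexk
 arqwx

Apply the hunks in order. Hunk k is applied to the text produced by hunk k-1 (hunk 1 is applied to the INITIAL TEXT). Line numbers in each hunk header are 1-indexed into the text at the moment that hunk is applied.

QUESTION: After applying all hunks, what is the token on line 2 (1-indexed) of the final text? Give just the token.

Hunk 1: at line 10 remove [rsu] add [vma,ddl,wdu] -> 16 lines: ohu sjmrk vzxrj ruuor xyyn arqwx oby mvx yjfds zufd dwrf vma ddl wdu zcmzv upfd
Hunk 2: at line 2 remove [ruuor] add [hhi] -> 16 lines: ohu sjmrk vzxrj hhi xyyn arqwx oby mvx yjfds zufd dwrf vma ddl wdu zcmzv upfd
Hunk 3: at line 9 remove [zufd] add [rge,dkir] -> 17 lines: ohu sjmrk vzxrj hhi xyyn arqwx oby mvx yjfds rge dkir dwrf vma ddl wdu zcmzv upfd
Hunk 4: at line 9 remove [dkir] add [rqm] -> 17 lines: ohu sjmrk vzxrj hhi xyyn arqwx oby mvx yjfds rge rqm dwrf vma ddl wdu zcmzv upfd
Hunk 5: at line 3 remove [hhi,xyyn] add [eexk] -> 16 lines: ohu sjmrk vzxrj eexk arqwx oby mvx yjfds rge rqm dwrf vma ddl wdu zcmzv upfd
Final line 2: sjmrk

Answer: sjmrk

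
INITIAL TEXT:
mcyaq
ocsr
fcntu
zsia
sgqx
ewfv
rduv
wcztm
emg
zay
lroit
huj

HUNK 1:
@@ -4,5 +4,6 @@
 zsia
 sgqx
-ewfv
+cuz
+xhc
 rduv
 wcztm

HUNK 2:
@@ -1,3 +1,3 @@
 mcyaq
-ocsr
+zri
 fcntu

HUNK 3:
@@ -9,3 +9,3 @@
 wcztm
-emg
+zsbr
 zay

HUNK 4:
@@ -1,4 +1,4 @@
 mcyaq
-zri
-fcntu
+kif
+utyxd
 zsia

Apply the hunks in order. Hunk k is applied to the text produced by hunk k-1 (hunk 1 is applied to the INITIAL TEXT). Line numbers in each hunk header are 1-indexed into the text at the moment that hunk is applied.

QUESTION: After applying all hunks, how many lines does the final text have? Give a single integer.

Answer: 13

Derivation:
Hunk 1: at line 4 remove [ewfv] add [cuz,xhc] -> 13 lines: mcyaq ocsr fcntu zsia sgqx cuz xhc rduv wcztm emg zay lroit huj
Hunk 2: at line 1 remove [ocsr] add [zri] -> 13 lines: mcyaq zri fcntu zsia sgqx cuz xhc rduv wcztm emg zay lroit huj
Hunk 3: at line 9 remove [emg] add [zsbr] -> 13 lines: mcyaq zri fcntu zsia sgqx cuz xhc rduv wcztm zsbr zay lroit huj
Hunk 4: at line 1 remove [zri,fcntu] add [kif,utyxd] -> 13 lines: mcyaq kif utyxd zsia sgqx cuz xhc rduv wcztm zsbr zay lroit huj
Final line count: 13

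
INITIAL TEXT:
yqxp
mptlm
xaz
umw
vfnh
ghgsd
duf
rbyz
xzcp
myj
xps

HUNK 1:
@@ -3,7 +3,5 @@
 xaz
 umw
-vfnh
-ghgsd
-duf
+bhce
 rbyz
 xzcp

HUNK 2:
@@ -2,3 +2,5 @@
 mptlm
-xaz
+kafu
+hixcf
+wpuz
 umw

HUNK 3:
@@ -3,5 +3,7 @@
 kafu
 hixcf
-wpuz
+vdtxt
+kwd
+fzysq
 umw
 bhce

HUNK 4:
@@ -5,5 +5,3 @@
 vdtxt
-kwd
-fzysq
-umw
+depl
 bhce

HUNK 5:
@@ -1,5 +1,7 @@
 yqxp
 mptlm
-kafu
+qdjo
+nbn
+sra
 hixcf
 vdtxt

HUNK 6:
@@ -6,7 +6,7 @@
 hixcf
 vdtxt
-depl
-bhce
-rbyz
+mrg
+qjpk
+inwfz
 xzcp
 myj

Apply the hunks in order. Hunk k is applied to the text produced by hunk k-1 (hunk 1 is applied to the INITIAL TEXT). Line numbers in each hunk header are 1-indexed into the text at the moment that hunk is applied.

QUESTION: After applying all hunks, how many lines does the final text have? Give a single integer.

Hunk 1: at line 3 remove [vfnh,ghgsd,duf] add [bhce] -> 9 lines: yqxp mptlm xaz umw bhce rbyz xzcp myj xps
Hunk 2: at line 2 remove [xaz] add [kafu,hixcf,wpuz] -> 11 lines: yqxp mptlm kafu hixcf wpuz umw bhce rbyz xzcp myj xps
Hunk 3: at line 3 remove [wpuz] add [vdtxt,kwd,fzysq] -> 13 lines: yqxp mptlm kafu hixcf vdtxt kwd fzysq umw bhce rbyz xzcp myj xps
Hunk 4: at line 5 remove [kwd,fzysq,umw] add [depl] -> 11 lines: yqxp mptlm kafu hixcf vdtxt depl bhce rbyz xzcp myj xps
Hunk 5: at line 1 remove [kafu] add [qdjo,nbn,sra] -> 13 lines: yqxp mptlm qdjo nbn sra hixcf vdtxt depl bhce rbyz xzcp myj xps
Hunk 6: at line 6 remove [depl,bhce,rbyz] add [mrg,qjpk,inwfz] -> 13 lines: yqxp mptlm qdjo nbn sra hixcf vdtxt mrg qjpk inwfz xzcp myj xps
Final line count: 13

Answer: 13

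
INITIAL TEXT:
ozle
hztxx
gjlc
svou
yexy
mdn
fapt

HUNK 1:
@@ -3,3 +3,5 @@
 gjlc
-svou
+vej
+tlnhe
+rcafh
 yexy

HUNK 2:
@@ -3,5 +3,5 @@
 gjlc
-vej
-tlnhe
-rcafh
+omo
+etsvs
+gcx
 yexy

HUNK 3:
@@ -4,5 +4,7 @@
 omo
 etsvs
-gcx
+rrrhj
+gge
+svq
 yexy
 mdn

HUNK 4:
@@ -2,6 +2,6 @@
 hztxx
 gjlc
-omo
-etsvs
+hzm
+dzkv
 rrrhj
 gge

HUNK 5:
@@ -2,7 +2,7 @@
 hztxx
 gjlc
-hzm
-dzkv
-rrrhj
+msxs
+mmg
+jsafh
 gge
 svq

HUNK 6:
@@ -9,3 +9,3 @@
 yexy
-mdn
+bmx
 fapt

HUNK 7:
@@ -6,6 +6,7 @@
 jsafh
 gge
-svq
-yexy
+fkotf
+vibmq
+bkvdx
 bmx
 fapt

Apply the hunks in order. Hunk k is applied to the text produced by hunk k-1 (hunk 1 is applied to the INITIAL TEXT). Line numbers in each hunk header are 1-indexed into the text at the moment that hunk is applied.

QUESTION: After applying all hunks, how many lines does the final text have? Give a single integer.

Answer: 12

Derivation:
Hunk 1: at line 3 remove [svou] add [vej,tlnhe,rcafh] -> 9 lines: ozle hztxx gjlc vej tlnhe rcafh yexy mdn fapt
Hunk 2: at line 3 remove [vej,tlnhe,rcafh] add [omo,etsvs,gcx] -> 9 lines: ozle hztxx gjlc omo etsvs gcx yexy mdn fapt
Hunk 3: at line 4 remove [gcx] add [rrrhj,gge,svq] -> 11 lines: ozle hztxx gjlc omo etsvs rrrhj gge svq yexy mdn fapt
Hunk 4: at line 2 remove [omo,etsvs] add [hzm,dzkv] -> 11 lines: ozle hztxx gjlc hzm dzkv rrrhj gge svq yexy mdn fapt
Hunk 5: at line 2 remove [hzm,dzkv,rrrhj] add [msxs,mmg,jsafh] -> 11 lines: ozle hztxx gjlc msxs mmg jsafh gge svq yexy mdn fapt
Hunk 6: at line 9 remove [mdn] add [bmx] -> 11 lines: ozle hztxx gjlc msxs mmg jsafh gge svq yexy bmx fapt
Hunk 7: at line 6 remove [svq,yexy] add [fkotf,vibmq,bkvdx] -> 12 lines: ozle hztxx gjlc msxs mmg jsafh gge fkotf vibmq bkvdx bmx fapt
Final line count: 12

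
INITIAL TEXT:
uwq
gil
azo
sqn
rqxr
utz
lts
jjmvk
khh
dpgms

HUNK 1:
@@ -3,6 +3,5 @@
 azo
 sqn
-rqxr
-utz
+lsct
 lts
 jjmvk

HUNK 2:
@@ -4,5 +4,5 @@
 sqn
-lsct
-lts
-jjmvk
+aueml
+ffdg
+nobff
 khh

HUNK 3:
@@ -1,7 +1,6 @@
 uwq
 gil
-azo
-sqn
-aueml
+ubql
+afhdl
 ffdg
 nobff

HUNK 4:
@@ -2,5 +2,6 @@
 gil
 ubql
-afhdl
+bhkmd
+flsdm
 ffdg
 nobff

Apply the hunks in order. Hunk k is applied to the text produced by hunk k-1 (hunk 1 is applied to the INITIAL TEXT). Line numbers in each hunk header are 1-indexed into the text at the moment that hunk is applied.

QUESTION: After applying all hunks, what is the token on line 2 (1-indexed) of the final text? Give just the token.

Hunk 1: at line 3 remove [rqxr,utz] add [lsct] -> 9 lines: uwq gil azo sqn lsct lts jjmvk khh dpgms
Hunk 2: at line 4 remove [lsct,lts,jjmvk] add [aueml,ffdg,nobff] -> 9 lines: uwq gil azo sqn aueml ffdg nobff khh dpgms
Hunk 3: at line 1 remove [azo,sqn,aueml] add [ubql,afhdl] -> 8 lines: uwq gil ubql afhdl ffdg nobff khh dpgms
Hunk 4: at line 2 remove [afhdl] add [bhkmd,flsdm] -> 9 lines: uwq gil ubql bhkmd flsdm ffdg nobff khh dpgms
Final line 2: gil

Answer: gil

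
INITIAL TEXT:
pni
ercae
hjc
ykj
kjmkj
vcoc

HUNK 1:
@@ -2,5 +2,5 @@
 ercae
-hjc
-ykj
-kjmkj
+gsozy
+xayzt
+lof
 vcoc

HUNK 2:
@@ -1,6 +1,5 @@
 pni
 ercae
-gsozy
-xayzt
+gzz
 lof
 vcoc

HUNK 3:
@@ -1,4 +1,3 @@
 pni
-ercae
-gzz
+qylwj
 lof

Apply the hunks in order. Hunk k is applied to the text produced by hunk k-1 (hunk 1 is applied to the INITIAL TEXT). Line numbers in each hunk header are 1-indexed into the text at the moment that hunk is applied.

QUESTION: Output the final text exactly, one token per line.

Answer: pni
qylwj
lof
vcoc

Derivation:
Hunk 1: at line 2 remove [hjc,ykj,kjmkj] add [gsozy,xayzt,lof] -> 6 lines: pni ercae gsozy xayzt lof vcoc
Hunk 2: at line 1 remove [gsozy,xayzt] add [gzz] -> 5 lines: pni ercae gzz lof vcoc
Hunk 3: at line 1 remove [ercae,gzz] add [qylwj] -> 4 lines: pni qylwj lof vcoc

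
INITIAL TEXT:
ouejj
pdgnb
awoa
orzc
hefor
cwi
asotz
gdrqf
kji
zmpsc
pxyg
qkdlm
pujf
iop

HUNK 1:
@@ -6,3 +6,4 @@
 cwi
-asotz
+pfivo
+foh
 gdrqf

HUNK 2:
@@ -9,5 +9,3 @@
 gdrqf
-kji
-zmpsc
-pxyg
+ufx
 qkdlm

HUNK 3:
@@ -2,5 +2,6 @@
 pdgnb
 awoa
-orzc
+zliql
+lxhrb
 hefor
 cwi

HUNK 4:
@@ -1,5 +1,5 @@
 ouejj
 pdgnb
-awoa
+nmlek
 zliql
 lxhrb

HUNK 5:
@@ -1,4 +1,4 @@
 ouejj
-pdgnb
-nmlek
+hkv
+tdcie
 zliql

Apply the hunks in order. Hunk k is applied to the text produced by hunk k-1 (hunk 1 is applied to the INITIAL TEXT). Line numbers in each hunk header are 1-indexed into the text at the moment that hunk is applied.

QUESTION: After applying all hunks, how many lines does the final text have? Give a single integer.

Hunk 1: at line 6 remove [asotz] add [pfivo,foh] -> 15 lines: ouejj pdgnb awoa orzc hefor cwi pfivo foh gdrqf kji zmpsc pxyg qkdlm pujf iop
Hunk 2: at line 9 remove [kji,zmpsc,pxyg] add [ufx] -> 13 lines: ouejj pdgnb awoa orzc hefor cwi pfivo foh gdrqf ufx qkdlm pujf iop
Hunk 3: at line 2 remove [orzc] add [zliql,lxhrb] -> 14 lines: ouejj pdgnb awoa zliql lxhrb hefor cwi pfivo foh gdrqf ufx qkdlm pujf iop
Hunk 4: at line 1 remove [awoa] add [nmlek] -> 14 lines: ouejj pdgnb nmlek zliql lxhrb hefor cwi pfivo foh gdrqf ufx qkdlm pujf iop
Hunk 5: at line 1 remove [pdgnb,nmlek] add [hkv,tdcie] -> 14 lines: ouejj hkv tdcie zliql lxhrb hefor cwi pfivo foh gdrqf ufx qkdlm pujf iop
Final line count: 14

Answer: 14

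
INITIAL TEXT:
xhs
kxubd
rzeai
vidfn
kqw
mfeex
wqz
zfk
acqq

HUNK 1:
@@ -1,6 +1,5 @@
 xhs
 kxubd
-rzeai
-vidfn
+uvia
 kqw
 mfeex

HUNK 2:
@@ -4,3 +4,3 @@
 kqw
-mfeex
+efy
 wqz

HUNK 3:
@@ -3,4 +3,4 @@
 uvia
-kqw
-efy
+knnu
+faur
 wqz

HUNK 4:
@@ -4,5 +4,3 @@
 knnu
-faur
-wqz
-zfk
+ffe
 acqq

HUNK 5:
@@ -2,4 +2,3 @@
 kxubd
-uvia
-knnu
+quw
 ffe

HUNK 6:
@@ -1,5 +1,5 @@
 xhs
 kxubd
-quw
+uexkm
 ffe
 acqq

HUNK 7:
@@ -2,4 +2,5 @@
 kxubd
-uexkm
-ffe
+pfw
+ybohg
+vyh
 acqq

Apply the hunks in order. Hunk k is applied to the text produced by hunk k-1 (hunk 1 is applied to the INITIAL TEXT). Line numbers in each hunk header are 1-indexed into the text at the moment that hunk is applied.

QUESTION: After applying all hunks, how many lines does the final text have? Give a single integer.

Answer: 6

Derivation:
Hunk 1: at line 1 remove [rzeai,vidfn] add [uvia] -> 8 lines: xhs kxubd uvia kqw mfeex wqz zfk acqq
Hunk 2: at line 4 remove [mfeex] add [efy] -> 8 lines: xhs kxubd uvia kqw efy wqz zfk acqq
Hunk 3: at line 3 remove [kqw,efy] add [knnu,faur] -> 8 lines: xhs kxubd uvia knnu faur wqz zfk acqq
Hunk 4: at line 4 remove [faur,wqz,zfk] add [ffe] -> 6 lines: xhs kxubd uvia knnu ffe acqq
Hunk 5: at line 2 remove [uvia,knnu] add [quw] -> 5 lines: xhs kxubd quw ffe acqq
Hunk 6: at line 1 remove [quw] add [uexkm] -> 5 lines: xhs kxubd uexkm ffe acqq
Hunk 7: at line 2 remove [uexkm,ffe] add [pfw,ybohg,vyh] -> 6 lines: xhs kxubd pfw ybohg vyh acqq
Final line count: 6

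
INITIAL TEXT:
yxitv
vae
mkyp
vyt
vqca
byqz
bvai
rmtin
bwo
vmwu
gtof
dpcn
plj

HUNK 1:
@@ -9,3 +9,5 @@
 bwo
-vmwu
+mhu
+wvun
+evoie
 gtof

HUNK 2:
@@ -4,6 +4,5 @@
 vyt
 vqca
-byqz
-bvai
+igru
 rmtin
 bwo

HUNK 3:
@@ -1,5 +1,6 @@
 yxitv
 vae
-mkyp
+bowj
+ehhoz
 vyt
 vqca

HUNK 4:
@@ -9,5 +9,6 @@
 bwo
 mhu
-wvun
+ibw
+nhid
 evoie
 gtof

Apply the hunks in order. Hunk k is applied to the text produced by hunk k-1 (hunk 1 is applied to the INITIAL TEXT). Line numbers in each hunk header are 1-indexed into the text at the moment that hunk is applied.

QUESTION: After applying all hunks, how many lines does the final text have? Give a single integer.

Hunk 1: at line 9 remove [vmwu] add [mhu,wvun,evoie] -> 15 lines: yxitv vae mkyp vyt vqca byqz bvai rmtin bwo mhu wvun evoie gtof dpcn plj
Hunk 2: at line 4 remove [byqz,bvai] add [igru] -> 14 lines: yxitv vae mkyp vyt vqca igru rmtin bwo mhu wvun evoie gtof dpcn plj
Hunk 3: at line 1 remove [mkyp] add [bowj,ehhoz] -> 15 lines: yxitv vae bowj ehhoz vyt vqca igru rmtin bwo mhu wvun evoie gtof dpcn plj
Hunk 4: at line 9 remove [wvun] add [ibw,nhid] -> 16 lines: yxitv vae bowj ehhoz vyt vqca igru rmtin bwo mhu ibw nhid evoie gtof dpcn plj
Final line count: 16

Answer: 16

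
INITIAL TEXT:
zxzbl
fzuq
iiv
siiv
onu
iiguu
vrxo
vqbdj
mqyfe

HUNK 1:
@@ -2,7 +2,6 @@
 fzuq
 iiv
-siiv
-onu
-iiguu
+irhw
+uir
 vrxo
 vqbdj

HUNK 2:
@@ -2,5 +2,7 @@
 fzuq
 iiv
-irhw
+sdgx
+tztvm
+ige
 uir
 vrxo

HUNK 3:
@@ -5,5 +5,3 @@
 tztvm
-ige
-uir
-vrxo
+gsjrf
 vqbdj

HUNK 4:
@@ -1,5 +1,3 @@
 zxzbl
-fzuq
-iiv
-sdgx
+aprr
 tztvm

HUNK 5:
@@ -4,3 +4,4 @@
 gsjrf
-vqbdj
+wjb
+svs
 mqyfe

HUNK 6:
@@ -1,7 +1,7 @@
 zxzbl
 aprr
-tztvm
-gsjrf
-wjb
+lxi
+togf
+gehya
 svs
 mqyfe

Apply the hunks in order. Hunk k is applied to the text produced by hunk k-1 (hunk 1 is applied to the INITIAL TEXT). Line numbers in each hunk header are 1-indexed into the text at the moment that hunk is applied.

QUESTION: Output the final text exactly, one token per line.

Answer: zxzbl
aprr
lxi
togf
gehya
svs
mqyfe

Derivation:
Hunk 1: at line 2 remove [siiv,onu,iiguu] add [irhw,uir] -> 8 lines: zxzbl fzuq iiv irhw uir vrxo vqbdj mqyfe
Hunk 2: at line 2 remove [irhw] add [sdgx,tztvm,ige] -> 10 lines: zxzbl fzuq iiv sdgx tztvm ige uir vrxo vqbdj mqyfe
Hunk 3: at line 5 remove [ige,uir,vrxo] add [gsjrf] -> 8 lines: zxzbl fzuq iiv sdgx tztvm gsjrf vqbdj mqyfe
Hunk 4: at line 1 remove [fzuq,iiv,sdgx] add [aprr] -> 6 lines: zxzbl aprr tztvm gsjrf vqbdj mqyfe
Hunk 5: at line 4 remove [vqbdj] add [wjb,svs] -> 7 lines: zxzbl aprr tztvm gsjrf wjb svs mqyfe
Hunk 6: at line 1 remove [tztvm,gsjrf,wjb] add [lxi,togf,gehya] -> 7 lines: zxzbl aprr lxi togf gehya svs mqyfe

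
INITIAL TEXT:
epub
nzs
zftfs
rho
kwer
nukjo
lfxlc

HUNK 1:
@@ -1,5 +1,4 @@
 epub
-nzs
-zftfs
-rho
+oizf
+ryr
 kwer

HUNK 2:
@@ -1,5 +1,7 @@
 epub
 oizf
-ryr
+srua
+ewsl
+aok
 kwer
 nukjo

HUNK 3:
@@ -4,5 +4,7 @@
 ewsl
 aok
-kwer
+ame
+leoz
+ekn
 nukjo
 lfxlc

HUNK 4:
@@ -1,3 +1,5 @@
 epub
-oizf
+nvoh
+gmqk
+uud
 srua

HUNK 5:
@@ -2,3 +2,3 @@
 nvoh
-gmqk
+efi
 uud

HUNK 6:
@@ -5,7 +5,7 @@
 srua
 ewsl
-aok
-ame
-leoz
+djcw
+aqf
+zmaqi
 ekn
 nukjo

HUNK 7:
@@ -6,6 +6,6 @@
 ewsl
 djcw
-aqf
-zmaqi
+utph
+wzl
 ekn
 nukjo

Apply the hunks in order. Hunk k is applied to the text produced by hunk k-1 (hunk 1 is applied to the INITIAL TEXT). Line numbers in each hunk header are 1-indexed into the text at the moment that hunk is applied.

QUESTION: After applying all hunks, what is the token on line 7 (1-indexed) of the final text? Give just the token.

Hunk 1: at line 1 remove [nzs,zftfs,rho] add [oizf,ryr] -> 6 lines: epub oizf ryr kwer nukjo lfxlc
Hunk 2: at line 1 remove [ryr] add [srua,ewsl,aok] -> 8 lines: epub oizf srua ewsl aok kwer nukjo lfxlc
Hunk 3: at line 4 remove [kwer] add [ame,leoz,ekn] -> 10 lines: epub oizf srua ewsl aok ame leoz ekn nukjo lfxlc
Hunk 4: at line 1 remove [oizf] add [nvoh,gmqk,uud] -> 12 lines: epub nvoh gmqk uud srua ewsl aok ame leoz ekn nukjo lfxlc
Hunk 5: at line 2 remove [gmqk] add [efi] -> 12 lines: epub nvoh efi uud srua ewsl aok ame leoz ekn nukjo lfxlc
Hunk 6: at line 5 remove [aok,ame,leoz] add [djcw,aqf,zmaqi] -> 12 lines: epub nvoh efi uud srua ewsl djcw aqf zmaqi ekn nukjo lfxlc
Hunk 7: at line 6 remove [aqf,zmaqi] add [utph,wzl] -> 12 lines: epub nvoh efi uud srua ewsl djcw utph wzl ekn nukjo lfxlc
Final line 7: djcw

Answer: djcw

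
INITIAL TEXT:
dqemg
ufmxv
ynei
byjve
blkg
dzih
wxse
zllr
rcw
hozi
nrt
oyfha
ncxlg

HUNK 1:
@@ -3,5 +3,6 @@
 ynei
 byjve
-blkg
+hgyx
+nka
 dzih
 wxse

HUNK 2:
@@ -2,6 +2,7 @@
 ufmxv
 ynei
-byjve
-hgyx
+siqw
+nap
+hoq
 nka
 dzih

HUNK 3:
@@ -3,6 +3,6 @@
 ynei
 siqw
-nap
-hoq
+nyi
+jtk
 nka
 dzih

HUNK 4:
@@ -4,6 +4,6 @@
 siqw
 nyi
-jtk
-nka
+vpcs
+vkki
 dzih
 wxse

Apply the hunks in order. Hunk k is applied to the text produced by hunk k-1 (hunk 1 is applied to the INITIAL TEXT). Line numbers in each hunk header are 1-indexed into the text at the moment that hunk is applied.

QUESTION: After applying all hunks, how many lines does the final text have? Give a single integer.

Hunk 1: at line 3 remove [blkg] add [hgyx,nka] -> 14 lines: dqemg ufmxv ynei byjve hgyx nka dzih wxse zllr rcw hozi nrt oyfha ncxlg
Hunk 2: at line 2 remove [byjve,hgyx] add [siqw,nap,hoq] -> 15 lines: dqemg ufmxv ynei siqw nap hoq nka dzih wxse zllr rcw hozi nrt oyfha ncxlg
Hunk 3: at line 3 remove [nap,hoq] add [nyi,jtk] -> 15 lines: dqemg ufmxv ynei siqw nyi jtk nka dzih wxse zllr rcw hozi nrt oyfha ncxlg
Hunk 4: at line 4 remove [jtk,nka] add [vpcs,vkki] -> 15 lines: dqemg ufmxv ynei siqw nyi vpcs vkki dzih wxse zllr rcw hozi nrt oyfha ncxlg
Final line count: 15

Answer: 15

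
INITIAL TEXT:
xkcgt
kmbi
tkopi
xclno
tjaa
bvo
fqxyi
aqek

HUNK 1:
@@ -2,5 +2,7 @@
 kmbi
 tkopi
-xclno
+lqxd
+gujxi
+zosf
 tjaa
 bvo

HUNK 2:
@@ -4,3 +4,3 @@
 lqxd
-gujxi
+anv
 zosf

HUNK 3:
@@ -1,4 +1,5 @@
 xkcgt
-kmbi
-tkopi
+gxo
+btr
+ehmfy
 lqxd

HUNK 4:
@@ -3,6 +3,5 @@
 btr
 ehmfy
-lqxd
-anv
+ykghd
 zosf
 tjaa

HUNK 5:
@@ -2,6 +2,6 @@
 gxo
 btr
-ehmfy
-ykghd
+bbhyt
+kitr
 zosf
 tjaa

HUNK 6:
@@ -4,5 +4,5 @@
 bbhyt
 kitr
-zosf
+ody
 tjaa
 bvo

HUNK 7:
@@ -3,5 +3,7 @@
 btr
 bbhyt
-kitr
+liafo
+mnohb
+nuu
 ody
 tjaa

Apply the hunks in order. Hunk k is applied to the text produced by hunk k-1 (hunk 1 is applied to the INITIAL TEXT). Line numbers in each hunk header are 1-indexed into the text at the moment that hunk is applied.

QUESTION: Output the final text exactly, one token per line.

Answer: xkcgt
gxo
btr
bbhyt
liafo
mnohb
nuu
ody
tjaa
bvo
fqxyi
aqek

Derivation:
Hunk 1: at line 2 remove [xclno] add [lqxd,gujxi,zosf] -> 10 lines: xkcgt kmbi tkopi lqxd gujxi zosf tjaa bvo fqxyi aqek
Hunk 2: at line 4 remove [gujxi] add [anv] -> 10 lines: xkcgt kmbi tkopi lqxd anv zosf tjaa bvo fqxyi aqek
Hunk 3: at line 1 remove [kmbi,tkopi] add [gxo,btr,ehmfy] -> 11 lines: xkcgt gxo btr ehmfy lqxd anv zosf tjaa bvo fqxyi aqek
Hunk 4: at line 3 remove [lqxd,anv] add [ykghd] -> 10 lines: xkcgt gxo btr ehmfy ykghd zosf tjaa bvo fqxyi aqek
Hunk 5: at line 2 remove [ehmfy,ykghd] add [bbhyt,kitr] -> 10 lines: xkcgt gxo btr bbhyt kitr zosf tjaa bvo fqxyi aqek
Hunk 6: at line 4 remove [zosf] add [ody] -> 10 lines: xkcgt gxo btr bbhyt kitr ody tjaa bvo fqxyi aqek
Hunk 7: at line 3 remove [kitr] add [liafo,mnohb,nuu] -> 12 lines: xkcgt gxo btr bbhyt liafo mnohb nuu ody tjaa bvo fqxyi aqek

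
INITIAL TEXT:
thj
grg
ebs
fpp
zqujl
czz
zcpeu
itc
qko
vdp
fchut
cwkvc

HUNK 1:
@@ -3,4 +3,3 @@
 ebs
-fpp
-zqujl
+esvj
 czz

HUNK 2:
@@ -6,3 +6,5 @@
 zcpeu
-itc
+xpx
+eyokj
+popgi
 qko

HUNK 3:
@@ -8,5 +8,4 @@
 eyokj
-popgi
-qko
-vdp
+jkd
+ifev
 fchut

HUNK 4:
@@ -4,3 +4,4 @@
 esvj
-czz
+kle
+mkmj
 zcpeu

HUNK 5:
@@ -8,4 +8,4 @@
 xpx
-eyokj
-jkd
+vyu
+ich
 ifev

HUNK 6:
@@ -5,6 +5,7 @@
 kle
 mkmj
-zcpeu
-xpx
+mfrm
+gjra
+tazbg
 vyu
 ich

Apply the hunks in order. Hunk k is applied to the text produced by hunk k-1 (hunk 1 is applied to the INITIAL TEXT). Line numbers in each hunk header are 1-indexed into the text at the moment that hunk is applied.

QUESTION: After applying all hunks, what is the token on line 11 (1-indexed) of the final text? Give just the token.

Hunk 1: at line 3 remove [fpp,zqujl] add [esvj] -> 11 lines: thj grg ebs esvj czz zcpeu itc qko vdp fchut cwkvc
Hunk 2: at line 6 remove [itc] add [xpx,eyokj,popgi] -> 13 lines: thj grg ebs esvj czz zcpeu xpx eyokj popgi qko vdp fchut cwkvc
Hunk 3: at line 8 remove [popgi,qko,vdp] add [jkd,ifev] -> 12 lines: thj grg ebs esvj czz zcpeu xpx eyokj jkd ifev fchut cwkvc
Hunk 4: at line 4 remove [czz] add [kle,mkmj] -> 13 lines: thj grg ebs esvj kle mkmj zcpeu xpx eyokj jkd ifev fchut cwkvc
Hunk 5: at line 8 remove [eyokj,jkd] add [vyu,ich] -> 13 lines: thj grg ebs esvj kle mkmj zcpeu xpx vyu ich ifev fchut cwkvc
Hunk 6: at line 5 remove [zcpeu,xpx] add [mfrm,gjra,tazbg] -> 14 lines: thj grg ebs esvj kle mkmj mfrm gjra tazbg vyu ich ifev fchut cwkvc
Final line 11: ich

Answer: ich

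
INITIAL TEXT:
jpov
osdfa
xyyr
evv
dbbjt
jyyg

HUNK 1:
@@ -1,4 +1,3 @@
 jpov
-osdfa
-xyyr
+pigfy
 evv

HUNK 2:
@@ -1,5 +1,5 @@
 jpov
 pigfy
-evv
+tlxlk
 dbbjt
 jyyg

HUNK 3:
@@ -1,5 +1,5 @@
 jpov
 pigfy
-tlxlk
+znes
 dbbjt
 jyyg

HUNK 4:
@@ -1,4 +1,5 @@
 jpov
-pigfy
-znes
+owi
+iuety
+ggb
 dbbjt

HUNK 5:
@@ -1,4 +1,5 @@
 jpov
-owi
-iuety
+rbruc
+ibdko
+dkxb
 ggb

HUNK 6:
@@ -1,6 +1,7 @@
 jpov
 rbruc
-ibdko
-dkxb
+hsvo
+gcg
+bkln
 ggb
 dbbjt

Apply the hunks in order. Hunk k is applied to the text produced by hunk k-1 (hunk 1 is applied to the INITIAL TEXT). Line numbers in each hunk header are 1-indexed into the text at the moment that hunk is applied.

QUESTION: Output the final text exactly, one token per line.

Answer: jpov
rbruc
hsvo
gcg
bkln
ggb
dbbjt
jyyg

Derivation:
Hunk 1: at line 1 remove [osdfa,xyyr] add [pigfy] -> 5 lines: jpov pigfy evv dbbjt jyyg
Hunk 2: at line 1 remove [evv] add [tlxlk] -> 5 lines: jpov pigfy tlxlk dbbjt jyyg
Hunk 3: at line 1 remove [tlxlk] add [znes] -> 5 lines: jpov pigfy znes dbbjt jyyg
Hunk 4: at line 1 remove [pigfy,znes] add [owi,iuety,ggb] -> 6 lines: jpov owi iuety ggb dbbjt jyyg
Hunk 5: at line 1 remove [owi,iuety] add [rbruc,ibdko,dkxb] -> 7 lines: jpov rbruc ibdko dkxb ggb dbbjt jyyg
Hunk 6: at line 1 remove [ibdko,dkxb] add [hsvo,gcg,bkln] -> 8 lines: jpov rbruc hsvo gcg bkln ggb dbbjt jyyg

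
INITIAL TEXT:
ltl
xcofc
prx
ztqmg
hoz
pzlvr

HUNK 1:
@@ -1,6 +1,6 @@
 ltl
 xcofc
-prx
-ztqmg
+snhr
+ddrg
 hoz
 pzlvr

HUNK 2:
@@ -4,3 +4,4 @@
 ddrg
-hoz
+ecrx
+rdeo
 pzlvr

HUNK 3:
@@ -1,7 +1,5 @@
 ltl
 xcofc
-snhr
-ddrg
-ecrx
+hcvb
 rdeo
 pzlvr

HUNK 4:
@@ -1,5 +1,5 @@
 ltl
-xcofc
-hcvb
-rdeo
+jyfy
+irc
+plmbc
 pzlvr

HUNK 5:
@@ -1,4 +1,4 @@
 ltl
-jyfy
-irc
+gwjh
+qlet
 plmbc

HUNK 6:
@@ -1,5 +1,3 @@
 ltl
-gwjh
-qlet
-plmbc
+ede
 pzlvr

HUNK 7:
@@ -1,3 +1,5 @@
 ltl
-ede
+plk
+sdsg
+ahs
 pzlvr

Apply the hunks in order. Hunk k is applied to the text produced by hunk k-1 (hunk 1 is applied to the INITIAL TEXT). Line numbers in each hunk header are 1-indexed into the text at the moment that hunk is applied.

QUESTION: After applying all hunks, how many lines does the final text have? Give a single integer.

Hunk 1: at line 1 remove [prx,ztqmg] add [snhr,ddrg] -> 6 lines: ltl xcofc snhr ddrg hoz pzlvr
Hunk 2: at line 4 remove [hoz] add [ecrx,rdeo] -> 7 lines: ltl xcofc snhr ddrg ecrx rdeo pzlvr
Hunk 3: at line 1 remove [snhr,ddrg,ecrx] add [hcvb] -> 5 lines: ltl xcofc hcvb rdeo pzlvr
Hunk 4: at line 1 remove [xcofc,hcvb,rdeo] add [jyfy,irc,plmbc] -> 5 lines: ltl jyfy irc plmbc pzlvr
Hunk 5: at line 1 remove [jyfy,irc] add [gwjh,qlet] -> 5 lines: ltl gwjh qlet plmbc pzlvr
Hunk 6: at line 1 remove [gwjh,qlet,plmbc] add [ede] -> 3 lines: ltl ede pzlvr
Hunk 7: at line 1 remove [ede] add [plk,sdsg,ahs] -> 5 lines: ltl plk sdsg ahs pzlvr
Final line count: 5

Answer: 5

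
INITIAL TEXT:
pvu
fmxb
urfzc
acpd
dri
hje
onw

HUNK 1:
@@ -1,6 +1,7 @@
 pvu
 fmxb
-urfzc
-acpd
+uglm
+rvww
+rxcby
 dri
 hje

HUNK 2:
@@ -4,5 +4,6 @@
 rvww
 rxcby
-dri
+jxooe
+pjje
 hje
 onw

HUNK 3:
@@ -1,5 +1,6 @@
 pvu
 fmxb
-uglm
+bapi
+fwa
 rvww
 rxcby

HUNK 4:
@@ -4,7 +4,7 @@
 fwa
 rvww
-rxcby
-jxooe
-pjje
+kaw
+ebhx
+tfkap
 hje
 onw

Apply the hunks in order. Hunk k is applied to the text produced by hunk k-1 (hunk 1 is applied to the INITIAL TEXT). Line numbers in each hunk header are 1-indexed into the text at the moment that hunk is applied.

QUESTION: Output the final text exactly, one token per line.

Answer: pvu
fmxb
bapi
fwa
rvww
kaw
ebhx
tfkap
hje
onw

Derivation:
Hunk 1: at line 1 remove [urfzc,acpd] add [uglm,rvww,rxcby] -> 8 lines: pvu fmxb uglm rvww rxcby dri hje onw
Hunk 2: at line 4 remove [dri] add [jxooe,pjje] -> 9 lines: pvu fmxb uglm rvww rxcby jxooe pjje hje onw
Hunk 3: at line 1 remove [uglm] add [bapi,fwa] -> 10 lines: pvu fmxb bapi fwa rvww rxcby jxooe pjje hje onw
Hunk 4: at line 4 remove [rxcby,jxooe,pjje] add [kaw,ebhx,tfkap] -> 10 lines: pvu fmxb bapi fwa rvww kaw ebhx tfkap hje onw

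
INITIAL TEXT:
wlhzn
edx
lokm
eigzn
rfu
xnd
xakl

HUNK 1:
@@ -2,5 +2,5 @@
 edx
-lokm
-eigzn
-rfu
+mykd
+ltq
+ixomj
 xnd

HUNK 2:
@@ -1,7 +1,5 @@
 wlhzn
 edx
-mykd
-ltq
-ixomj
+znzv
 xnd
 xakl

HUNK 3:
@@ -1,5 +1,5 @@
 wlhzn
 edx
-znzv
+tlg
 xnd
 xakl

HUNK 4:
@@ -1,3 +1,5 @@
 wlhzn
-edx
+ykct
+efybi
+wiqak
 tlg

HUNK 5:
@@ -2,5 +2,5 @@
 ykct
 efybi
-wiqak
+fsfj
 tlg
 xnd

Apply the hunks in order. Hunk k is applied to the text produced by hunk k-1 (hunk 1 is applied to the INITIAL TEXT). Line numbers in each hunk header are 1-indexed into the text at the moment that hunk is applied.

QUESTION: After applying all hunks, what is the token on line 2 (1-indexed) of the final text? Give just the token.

Hunk 1: at line 2 remove [lokm,eigzn,rfu] add [mykd,ltq,ixomj] -> 7 lines: wlhzn edx mykd ltq ixomj xnd xakl
Hunk 2: at line 1 remove [mykd,ltq,ixomj] add [znzv] -> 5 lines: wlhzn edx znzv xnd xakl
Hunk 3: at line 1 remove [znzv] add [tlg] -> 5 lines: wlhzn edx tlg xnd xakl
Hunk 4: at line 1 remove [edx] add [ykct,efybi,wiqak] -> 7 lines: wlhzn ykct efybi wiqak tlg xnd xakl
Hunk 5: at line 2 remove [wiqak] add [fsfj] -> 7 lines: wlhzn ykct efybi fsfj tlg xnd xakl
Final line 2: ykct

Answer: ykct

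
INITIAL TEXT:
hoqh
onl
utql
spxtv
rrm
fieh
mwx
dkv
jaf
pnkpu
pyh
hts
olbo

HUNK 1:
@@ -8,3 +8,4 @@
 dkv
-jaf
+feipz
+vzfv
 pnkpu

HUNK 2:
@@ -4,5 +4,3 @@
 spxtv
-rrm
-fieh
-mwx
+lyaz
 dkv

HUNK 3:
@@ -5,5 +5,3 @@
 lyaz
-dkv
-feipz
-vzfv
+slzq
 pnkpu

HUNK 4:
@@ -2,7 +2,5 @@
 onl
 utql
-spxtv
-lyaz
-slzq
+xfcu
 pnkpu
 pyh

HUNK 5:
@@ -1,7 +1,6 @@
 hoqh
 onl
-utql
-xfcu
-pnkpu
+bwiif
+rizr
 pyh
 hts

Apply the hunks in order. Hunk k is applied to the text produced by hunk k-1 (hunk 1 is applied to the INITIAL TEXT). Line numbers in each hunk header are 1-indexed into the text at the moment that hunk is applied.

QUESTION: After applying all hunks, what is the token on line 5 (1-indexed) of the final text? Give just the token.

Answer: pyh

Derivation:
Hunk 1: at line 8 remove [jaf] add [feipz,vzfv] -> 14 lines: hoqh onl utql spxtv rrm fieh mwx dkv feipz vzfv pnkpu pyh hts olbo
Hunk 2: at line 4 remove [rrm,fieh,mwx] add [lyaz] -> 12 lines: hoqh onl utql spxtv lyaz dkv feipz vzfv pnkpu pyh hts olbo
Hunk 3: at line 5 remove [dkv,feipz,vzfv] add [slzq] -> 10 lines: hoqh onl utql spxtv lyaz slzq pnkpu pyh hts olbo
Hunk 4: at line 2 remove [spxtv,lyaz,slzq] add [xfcu] -> 8 lines: hoqh onl utql xfcu pnkpu pyh hts olbo
Hunk 5: at line 1 remove [utql,xfcu,pnkpu] add [bwiif,rizr] -> 7 lines: hoqh onl bwiif rizr pyh hts olbo
Final line 5: pyh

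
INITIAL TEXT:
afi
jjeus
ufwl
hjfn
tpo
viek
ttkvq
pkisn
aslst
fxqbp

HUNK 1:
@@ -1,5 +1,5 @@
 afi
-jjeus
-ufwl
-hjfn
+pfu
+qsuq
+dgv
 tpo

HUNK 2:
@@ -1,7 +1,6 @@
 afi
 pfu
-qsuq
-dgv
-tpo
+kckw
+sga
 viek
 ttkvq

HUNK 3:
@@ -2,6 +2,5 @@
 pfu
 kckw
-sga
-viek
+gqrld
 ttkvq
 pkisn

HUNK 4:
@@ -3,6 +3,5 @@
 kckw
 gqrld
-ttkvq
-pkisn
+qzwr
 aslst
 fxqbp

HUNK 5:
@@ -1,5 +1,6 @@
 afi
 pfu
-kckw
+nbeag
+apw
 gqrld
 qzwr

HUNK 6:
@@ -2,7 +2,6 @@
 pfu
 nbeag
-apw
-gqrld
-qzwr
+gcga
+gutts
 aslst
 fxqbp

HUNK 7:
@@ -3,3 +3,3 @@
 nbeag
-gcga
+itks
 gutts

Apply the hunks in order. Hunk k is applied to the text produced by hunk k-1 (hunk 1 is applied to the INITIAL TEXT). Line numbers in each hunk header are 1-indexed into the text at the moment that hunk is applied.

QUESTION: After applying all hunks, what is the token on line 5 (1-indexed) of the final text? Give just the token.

Hunk 1: at line 1 remove [jjeus,ufwl,hjfn] add [pfu,qsuq,dgv] -> 10 lines: afi pfu qsuq dgv tpo viek ttkvq pkisn aslst fxqbp
Hunk 2: at line 1 remove [qsuq,dgv,tpo] add [kckw,sga] -> 9 lines: afi pfu kckw sga viek ttkvq pkisn aslst fxqbp
Hunk 3: at line 2 remove [sga,viek] add [gqrld] -> 8 lines: afi pfu kckw gqrld ttkvq pkisn aslst fxqbp
Hunk 4: at line 3 remove [ttkvq,pkisn] add [qzwr] -> 7 lines: afi pfu kckw gqrld qzwr aslst fxqbp
Hunk 5: at line 1 remove [kckw] add [nbeag,apw] -> 8 lines: afi pfu nbeag apw gqrld qzwr aslst fxqbp
Hunk 6: at line 2 remove [apw,gqrld,qzwr] add [gcga,gutts] -> 7 lines: afi pfu nbeag gcga gutts aslst fxqbp
Hunk 7: at line 3 remove [gcga] add [itks] -> 7 lines: afi pfu nbeag itks gutts aslst fxqbp
Final line 5: gutts

Answer: gutts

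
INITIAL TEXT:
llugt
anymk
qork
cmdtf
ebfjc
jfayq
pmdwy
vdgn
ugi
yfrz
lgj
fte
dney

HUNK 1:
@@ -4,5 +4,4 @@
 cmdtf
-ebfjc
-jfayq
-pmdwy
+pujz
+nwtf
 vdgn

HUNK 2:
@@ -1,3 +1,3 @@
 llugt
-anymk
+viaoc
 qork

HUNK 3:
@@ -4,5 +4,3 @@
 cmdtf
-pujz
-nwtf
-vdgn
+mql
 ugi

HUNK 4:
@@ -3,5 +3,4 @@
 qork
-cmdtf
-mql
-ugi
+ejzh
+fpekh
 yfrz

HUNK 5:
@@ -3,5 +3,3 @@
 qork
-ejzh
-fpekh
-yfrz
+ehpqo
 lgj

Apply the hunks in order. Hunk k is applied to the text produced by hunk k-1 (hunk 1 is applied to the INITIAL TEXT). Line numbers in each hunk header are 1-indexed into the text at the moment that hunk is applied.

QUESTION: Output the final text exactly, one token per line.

Answer: llugt
viaoc
qork
ehpqo
lgj
fte
dney

Derivation:
Hunk 1: at line 4 remove [ebfjc,jfayq,pmdwy] add [pujz,nwtf] -> 12 lines: llugt anymk qork cmdtf pujz nwtf vdgn ugi yfrz lgj fte dney
Hunk 2: at line 1 remove [anymk] add [viaoc] -> 12 lines: llugt viaoc qork cmdtf pujz nwtf vdgn ugi yfrz lgj fte dney
Hunk 3: at line 4 remove [pujz,nwtf,vdgn] add [mql] -> 10 lines: llugt viaoc qork cmdtf mql ugi yfrz lgj fte dney
Hunk 4: at line 3 remove [cmdtf,mql,ugi] add [ejzh,fpekh] -> 9 lines: llugt viaoc qork ejzh fpekh yfrz lgj fte dney
Hunk 5: at line 3 remove [ejzh,fpekh,yfrz] add [ehpqo] -> 7 lines: llugt viaoc qork ehpqo lgj fte dney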